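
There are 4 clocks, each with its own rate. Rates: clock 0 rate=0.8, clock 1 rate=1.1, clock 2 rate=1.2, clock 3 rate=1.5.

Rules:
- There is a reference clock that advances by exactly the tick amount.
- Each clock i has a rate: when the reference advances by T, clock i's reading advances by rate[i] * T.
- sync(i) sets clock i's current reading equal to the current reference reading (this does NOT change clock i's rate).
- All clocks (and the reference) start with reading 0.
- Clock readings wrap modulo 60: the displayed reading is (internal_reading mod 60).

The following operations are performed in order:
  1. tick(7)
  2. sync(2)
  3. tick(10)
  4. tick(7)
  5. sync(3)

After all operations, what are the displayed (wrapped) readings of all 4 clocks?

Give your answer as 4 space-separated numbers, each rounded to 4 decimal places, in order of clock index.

Answer: 19.2000 26.4000 27.4000 24.0000

Derivation:
After op 1 tick(7): ref=7.0000 raw=[5.6000 7.7000 8.4000 10.5000]
After op 2 sync(2): ref=7.0000 raw=[5.6000 7.7000 7.0000 10.5000]
After op 3 tick(10): ref=17.0000 raw=[13.6000 18.7000 19.0000 25.5000]
After op 4 tick(7): ref=24.0000 raw=[19.2000 26.4000 27.4000 36.0000]
After op 5 sync(3): ref=24.0000 raw=[19.2000 26.4000 27.4000 24.0000]
Wrap final raw readings (mod 60): 19.2000 mod 60 = 19.2000; 26.4000 mod 60 = 26.4000; 27.4000 mod 60 = 27.4000; 24.0000 mod 60 = 24.0000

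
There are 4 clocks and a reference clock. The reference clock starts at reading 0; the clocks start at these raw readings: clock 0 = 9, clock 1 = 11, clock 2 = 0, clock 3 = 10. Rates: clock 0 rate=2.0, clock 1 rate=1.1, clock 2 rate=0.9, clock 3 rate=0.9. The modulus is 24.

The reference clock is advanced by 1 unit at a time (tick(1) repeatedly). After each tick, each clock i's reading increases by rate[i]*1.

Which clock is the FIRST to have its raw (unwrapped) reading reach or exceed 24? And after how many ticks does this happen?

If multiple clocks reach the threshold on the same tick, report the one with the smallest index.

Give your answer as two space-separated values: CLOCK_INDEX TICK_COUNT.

Answer: 0 8

Derivation:
clock 0: start=9, rate=2.0, needs 24-9 = 15; ticks = ceil(15/2.0) = ceil(7.5000) = 8; reading at tick 8 = 9 + 2.0*8 = 25.0000
clock 1: start=11, rate=1.1, needs 24-11 = 13; ticks = ceil(13/1.1) = ceil(11.8182) = 12; reading at tick 12 = 11 + 1.1*12 = 24.2000
clock 2: start=0, rate=0.9, needs 24-0 = 24; ticks = ceil(24/0.9) = ceil(26.6667) = 27; reading at tick 27 = 0 + 0.9*27 = 24.3000
clock 3: start=10, rate=0.9, needs 24-10 = 14; ticks = ceil(14/0.9) = ceil(15.5556) = 16; reading at tick 16 = 10 + 0.9*16 = 24.4000
Minimum tick count = 8; winners = [0]; smallest index = 0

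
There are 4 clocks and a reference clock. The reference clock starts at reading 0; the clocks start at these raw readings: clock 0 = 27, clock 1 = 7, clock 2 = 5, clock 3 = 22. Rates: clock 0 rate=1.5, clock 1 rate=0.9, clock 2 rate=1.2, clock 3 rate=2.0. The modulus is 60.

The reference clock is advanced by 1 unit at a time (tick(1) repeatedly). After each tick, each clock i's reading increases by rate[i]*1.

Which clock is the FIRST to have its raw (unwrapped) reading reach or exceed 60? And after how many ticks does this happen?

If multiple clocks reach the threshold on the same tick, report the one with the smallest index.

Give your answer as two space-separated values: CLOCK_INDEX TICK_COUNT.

clock 0: start=27, rate=1.5, needs 60-27 = 33; ticks = ceil(33/1.5) = ceil(22.0000) = 22; reading at tick 22 = 27 + 1.5*22 = 60.0000
clock 1: start=7, rate=0.9, needs 60-7 = 53; ticks = ceil(53/0.9) = ceil(58.8889) = 59; reading at tick 59 = 7 + 0.9*59 = 60.1000
clock 2: start=5, rate=1.2, needs 60-5 = 55; ticks = ceil(55/1.2) = ceil(45.8333) = 46; reading at tick 46 = 5 + 1.2*46 = 60.2000
clock 3: start=22, rate=2.0, needs 60-22 = 38; ticks = ceil(38/2.0) = ceil(19.0000) = 19; reading at tick 19 = 22 + 2.0*19 = 60.0000
Minimum tick count = 19; winners = [3]; smallest index = 3

Answer: 3 19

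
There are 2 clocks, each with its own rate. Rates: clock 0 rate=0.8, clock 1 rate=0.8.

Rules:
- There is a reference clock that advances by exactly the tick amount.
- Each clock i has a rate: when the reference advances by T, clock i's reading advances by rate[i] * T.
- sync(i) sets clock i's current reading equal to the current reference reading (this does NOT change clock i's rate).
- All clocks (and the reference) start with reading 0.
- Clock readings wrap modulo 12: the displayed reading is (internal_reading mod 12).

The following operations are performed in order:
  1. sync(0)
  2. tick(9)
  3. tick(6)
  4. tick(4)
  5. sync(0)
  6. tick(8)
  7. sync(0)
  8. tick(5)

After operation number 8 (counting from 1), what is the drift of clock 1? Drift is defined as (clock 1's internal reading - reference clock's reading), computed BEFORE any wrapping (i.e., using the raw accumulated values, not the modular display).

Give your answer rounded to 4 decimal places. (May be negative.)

After op 1 sync(0): ref=0.0000 raw=[0.0000 0.0000]
After op 2 tick(9): ref=9.0000 raw=[7.2000 7.2000]
After op 3 tick(6): ref=15.0000 raw=[12.0000 12.0000]
After op 4 tick(4): ref=19.0000 raw=[15.2000 15.2000]
After op 5 sync(0): ref=19.0000 raw=[19.0000 15.2000]
After op 6 tick(8): ref=27.0000 raw=[25.4000 21.6000]
After op 7 sync(0): ref=27.0000 raw=[27.0000 21.6000]
After op 8 tick(5): ref=32.0000 raw=[31.0000 25.6000]
Drift of clock 1 after op 8: 25.6000 - 32.0000 = -6.4000

Answer: -6.4000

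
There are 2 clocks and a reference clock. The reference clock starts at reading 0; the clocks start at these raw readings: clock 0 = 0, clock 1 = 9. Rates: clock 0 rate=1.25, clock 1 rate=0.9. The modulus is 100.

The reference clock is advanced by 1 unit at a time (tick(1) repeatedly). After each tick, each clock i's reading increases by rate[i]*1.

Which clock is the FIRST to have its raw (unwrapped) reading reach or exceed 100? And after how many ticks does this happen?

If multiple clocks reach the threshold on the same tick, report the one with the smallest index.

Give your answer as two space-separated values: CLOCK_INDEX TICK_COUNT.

clock 0: start=0, rate=1.25, needs 100-0 = 100; ticks = ceil(100/1.25) = ceil(80.0000) = 80; reading at tick 80 = 0 + 1.25*80 = 100.0000
clock 1: start=9, rate=0.9, needs 100-9 = 91; ticks = ceil(91/0.9) = ceil(101.1111) = 102; reading at tick 102 = 9 + 0.9*102 = 100.8000
Minimum tick count = 80; winners = [0]; smallest index = 0

Answer: 0 80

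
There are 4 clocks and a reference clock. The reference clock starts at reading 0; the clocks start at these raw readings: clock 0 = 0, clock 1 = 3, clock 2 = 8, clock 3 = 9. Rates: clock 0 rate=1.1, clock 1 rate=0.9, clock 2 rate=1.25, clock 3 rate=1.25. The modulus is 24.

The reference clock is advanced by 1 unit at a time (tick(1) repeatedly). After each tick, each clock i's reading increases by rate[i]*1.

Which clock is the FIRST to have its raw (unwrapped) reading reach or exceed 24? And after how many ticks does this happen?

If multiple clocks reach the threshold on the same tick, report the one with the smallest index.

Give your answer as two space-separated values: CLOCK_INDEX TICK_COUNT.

clock 0: start=0, rate=1.1, needs 24-0 = 24; ticks = ceil(24/1.1) = ceil(21.8182) = 22; reading at tick 22 = 0 + 1.1*22 = 24.2000
clock 1: start=3, rate=0.9, needs 24-3 = 21; ticks = ceil(21/0.9) = ceil(23.3333) = 24; reading at tick 24 = 3 + 0.9*24 = 24.6000
clock 2: start=8, rate=1.25, needs 24-8 = 16; ticks = ceil(16/1.25) = ceil(12.8000) = 13; reading at tick 13 = 8 + 1.25*13 = 24.2500
clock 3: start=9, rate=1.25, needs 24-9 = 15; ticks = ceil(15/1.25) = ceil(12.0000) = 12; reading at tick 12 = 9 + 1.25*12 = 24.0000
Minimum tick count = 12; winners = [3]; smallest index = 3

Answer: 3 12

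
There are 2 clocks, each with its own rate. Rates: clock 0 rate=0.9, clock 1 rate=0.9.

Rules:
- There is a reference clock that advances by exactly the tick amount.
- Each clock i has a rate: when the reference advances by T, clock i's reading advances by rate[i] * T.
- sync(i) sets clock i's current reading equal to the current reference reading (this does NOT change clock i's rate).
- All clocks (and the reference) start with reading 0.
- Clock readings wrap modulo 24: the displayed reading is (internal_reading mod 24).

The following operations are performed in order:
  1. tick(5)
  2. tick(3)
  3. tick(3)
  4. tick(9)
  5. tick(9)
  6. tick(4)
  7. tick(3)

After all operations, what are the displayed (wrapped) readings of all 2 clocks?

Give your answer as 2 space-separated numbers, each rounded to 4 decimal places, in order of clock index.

Answer: 8.4000 8.4000

Derivation:
After op 1 tick(5): ref=5.0000 raw=[4.5000 4.5000]
After op 2 tick(3): ref=8.0000 raw=[7.2000 7.2000]
After op 3 tick(3): ref=11.0000 raw=[9.9000 9.9000]
After op 4 tick(9): ref=20.0000 raw=[18.0000 18.0000]
After op 5 tick(9): ref=29.0000 raw=[26.1000 26.1000]
After op 6 tick(4): ref=33.0000 raw=[29.7000 29.7000]
After op 7 tick(3): ref=36.0000 raw=[32.4000 32.4000]
Wrap final raw readings (mod 24): 32.4000 mod 24 = 8.4000; 32.4000 mod 24 = 8.4000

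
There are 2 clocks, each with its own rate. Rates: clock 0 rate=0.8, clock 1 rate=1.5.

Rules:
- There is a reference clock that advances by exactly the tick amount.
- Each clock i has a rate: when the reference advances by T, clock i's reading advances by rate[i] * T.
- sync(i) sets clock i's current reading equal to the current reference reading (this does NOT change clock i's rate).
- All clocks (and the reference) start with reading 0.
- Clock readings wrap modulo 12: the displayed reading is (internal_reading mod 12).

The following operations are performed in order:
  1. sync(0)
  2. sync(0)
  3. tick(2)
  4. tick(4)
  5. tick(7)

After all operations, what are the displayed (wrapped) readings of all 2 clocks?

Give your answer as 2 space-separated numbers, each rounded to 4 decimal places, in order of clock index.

Answer: 10.4000 7.5000

Derivation:
After op 1 sync(0): ref=0.0000 raw=[0.0000 0.0000]
After op 2 sync(0): ref=0.0000 raw=[0.0000 0.0000]
After op 3 tick(2): ref=2.0000 raw=[1.6000 3.0000]
After op 4 tick(4): ref=6.0000 raw=[4.8000 9.0000]
After op 5 tick(7): ref=13.0000 raw=[10.4000 19.5000]
Wrap final raw readings (mod 12): 10.4000 mod 12 = 10.4000; 19.5000 mod 12 = 7.5000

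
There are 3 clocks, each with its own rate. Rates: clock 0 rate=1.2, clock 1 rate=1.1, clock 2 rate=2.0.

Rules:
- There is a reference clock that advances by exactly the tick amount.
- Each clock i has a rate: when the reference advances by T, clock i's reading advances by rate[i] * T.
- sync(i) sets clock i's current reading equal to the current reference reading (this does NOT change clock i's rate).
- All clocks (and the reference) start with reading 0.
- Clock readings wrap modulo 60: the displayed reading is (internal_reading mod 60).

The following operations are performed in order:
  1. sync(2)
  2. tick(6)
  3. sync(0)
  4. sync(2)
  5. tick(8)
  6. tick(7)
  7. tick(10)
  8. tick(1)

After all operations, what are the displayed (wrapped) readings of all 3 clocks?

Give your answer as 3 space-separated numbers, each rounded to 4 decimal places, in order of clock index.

Answer: 37.2000 35.2000 58.0000

Derivation:
After op 1 sync(2): ref=0.0000 raw=[0.0000 0.0000 0.0000]
After op 2 tick(6): ref=6.0000 raw=[7.2000 6.6000 12.0000]
After op 3 sync(0): ref=6.0000 raw=[6.0000 6.6000 12.0000]
After op 4 sync(2): ref=6.0000 raw=[6.0000 6.6000 6.0000]
After op 5 tick(8): ref=14.0000 raw=[15.6000 15.4000 22.0000]
After op 6 tick(7): ref=21.0000 raw=[24.0000 23.1000 36.0000]
After op 7 tick(10): ref=31.0000 raw=[36.0000 34.1000 56.0000]
After op 8 tick(1): ref=32.0000 raw=[37.2000 35.2000 58.0000]
Wrap final raw readings (mod 60): 37.2000 mod 60 = 37.2000; 35.2000 mod 60 = 35.2000; 58.0000 mod 60 = 58.0000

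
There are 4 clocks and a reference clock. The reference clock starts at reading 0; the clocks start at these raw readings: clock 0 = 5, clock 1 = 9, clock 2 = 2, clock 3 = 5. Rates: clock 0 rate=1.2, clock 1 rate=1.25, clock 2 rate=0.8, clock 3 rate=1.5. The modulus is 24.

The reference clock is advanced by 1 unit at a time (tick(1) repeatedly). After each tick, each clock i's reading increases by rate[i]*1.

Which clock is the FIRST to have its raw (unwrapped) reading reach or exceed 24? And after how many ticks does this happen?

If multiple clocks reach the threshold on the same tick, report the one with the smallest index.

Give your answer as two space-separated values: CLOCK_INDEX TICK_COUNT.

Answer: 1 12

Derivation:
clock 0: start=5, rate=1.2, needs 24-5 = 19; ticks = ceil(19/1.2) = ceil(15.8333) = 16; reading at tick 16 = 5 + 1.2*16 = 24.2000
clock 1: start=9, rate=1.25, needs 24-9 = 15; ticks = ceil(15/1.25) = ceil(12.0000) = 12; reading at tick 12 = 9 + 1.25*12 = 24.0000
clock 2: start=2, rate=0.8, needs 24-2 = 22; ticks = ceil(22/0.8) = ceil(27.5000) = 28; reading at tick 28 = 2 + 0.8*28 = 24.4000
clock 3: start=5, rate=1.5, needs 24-5 = 19; ticks = ceil(19/1.5) = ceil(12.6667) = 13; reading at tick 13 = 5 + 1.5*13 = 24.5000
Minimum tick count = 12; winners = [1]; smallest index = 1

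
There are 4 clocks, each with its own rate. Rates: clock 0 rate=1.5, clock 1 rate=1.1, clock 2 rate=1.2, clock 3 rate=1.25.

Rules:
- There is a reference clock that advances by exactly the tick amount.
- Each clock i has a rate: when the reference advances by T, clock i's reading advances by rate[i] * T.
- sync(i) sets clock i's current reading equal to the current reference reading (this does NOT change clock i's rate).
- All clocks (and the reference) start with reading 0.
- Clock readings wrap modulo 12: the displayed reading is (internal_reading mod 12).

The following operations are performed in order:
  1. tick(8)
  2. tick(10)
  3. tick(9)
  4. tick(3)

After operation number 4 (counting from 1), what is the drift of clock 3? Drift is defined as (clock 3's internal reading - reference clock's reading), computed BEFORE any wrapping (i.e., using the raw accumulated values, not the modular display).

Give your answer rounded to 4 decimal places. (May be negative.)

Answer: 7.5000

Derivation:
After op 1 tick(8): ref=8.0000 raw=[12.0000 8.8000 9.6000 10.0000]
After op 2 tick(10): ref=18.0000 raw=[27.0000 19.8000 21.6000 22.5000]
After op 3 tick(9): ref=27.0000 raw=[40.5000 29.7000 32.4000 33.7500]
After op 4 tick(3): ref=30.0000 raw=[45.0000 33.0000 36.0000 37.5000]
Drift of clock 3 after op 4: 37.5000 - 30.0000 = 7.5000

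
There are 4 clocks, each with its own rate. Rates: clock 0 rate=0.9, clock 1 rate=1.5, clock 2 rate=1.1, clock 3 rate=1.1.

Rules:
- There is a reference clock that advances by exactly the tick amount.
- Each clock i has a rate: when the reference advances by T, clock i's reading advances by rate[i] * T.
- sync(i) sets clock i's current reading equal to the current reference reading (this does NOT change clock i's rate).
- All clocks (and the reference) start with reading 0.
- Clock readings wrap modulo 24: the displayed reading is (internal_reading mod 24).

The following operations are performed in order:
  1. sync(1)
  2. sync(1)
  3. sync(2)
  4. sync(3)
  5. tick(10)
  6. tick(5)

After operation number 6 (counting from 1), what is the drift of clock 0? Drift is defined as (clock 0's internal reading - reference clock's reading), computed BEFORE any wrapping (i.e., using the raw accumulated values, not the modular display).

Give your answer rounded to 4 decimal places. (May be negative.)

Answer: -1.5000

Derivation:
After op 1 sync(1): ref=0.0000 raw=[0.0000 0.0000 0.0000 0.0000]
After op 2 sync(1): ref=0.0000 raw=[0.0000 0.0000 0.0000 0.0000]
After op 3 sync(2): ref=0.0000 raw=[0.0000 0.0000 0.0000 0.0000]
After op 4 sync(3): ref=0.0000 raw=[0.0000 0.0000 0.0000 0.0000]
After op 5 tick(10): ref=10.0000 raw=[9.0000 15.0000 11.0000 11.0000]
After op 6 tick(5): ref=15.0000 raw=[13.5000 22.5000 16.5000 16.5000]
Drift of clock 0 after op 6: 13.5000 - 15.0000 = -1.5000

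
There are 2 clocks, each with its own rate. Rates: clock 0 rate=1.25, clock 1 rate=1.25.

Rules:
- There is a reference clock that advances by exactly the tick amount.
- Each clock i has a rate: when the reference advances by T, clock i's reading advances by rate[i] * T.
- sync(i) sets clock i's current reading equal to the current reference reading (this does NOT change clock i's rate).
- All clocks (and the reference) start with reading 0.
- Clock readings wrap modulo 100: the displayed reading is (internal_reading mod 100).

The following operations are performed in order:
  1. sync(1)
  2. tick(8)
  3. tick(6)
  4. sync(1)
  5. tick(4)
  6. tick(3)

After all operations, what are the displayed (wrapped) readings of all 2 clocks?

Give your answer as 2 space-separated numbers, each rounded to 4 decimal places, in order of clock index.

After op 1 sync(1): ref=0.0000 raw=[0.0000 0.0000]
After op 2 tick(8): ref=8.0000 raw=[10.0000 10.0000]
After op 3 tick(6): ref=14.0000 raw=[17.5000 17.5000]
After op 4 sync(1): ref=14.0000 raw=[17.5000 14.0000]
After op 5 tick(4): ref=18.0000 raw=[22.5000 19.0000]
After op 6 tick(3): ref=21.0000 raw=[26.2500 22.7500]
Wrap final raw readings (mod 100): 26.2500 mod 100 = 26.2500; 22.7500 mod 100 = 22.7500

Answer: 26.2500 22.7500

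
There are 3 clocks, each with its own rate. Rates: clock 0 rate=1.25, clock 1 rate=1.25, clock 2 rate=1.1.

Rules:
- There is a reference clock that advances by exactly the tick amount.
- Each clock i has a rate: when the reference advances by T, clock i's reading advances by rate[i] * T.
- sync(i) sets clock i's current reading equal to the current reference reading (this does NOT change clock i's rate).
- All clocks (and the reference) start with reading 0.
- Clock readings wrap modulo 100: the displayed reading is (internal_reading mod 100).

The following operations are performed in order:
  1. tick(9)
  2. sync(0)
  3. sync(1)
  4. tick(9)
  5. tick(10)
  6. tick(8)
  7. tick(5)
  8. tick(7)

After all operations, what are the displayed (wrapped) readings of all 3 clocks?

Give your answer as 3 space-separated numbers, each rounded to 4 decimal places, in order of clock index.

Answer: 57.7500 57.7500 52.8000

Derivation:
After op 1 tick(9): ref=9.0000 raw=[11.2500 11.2500 9.9000]
After op 2 sync(0): ref=9.0000 raw=[9.0000 11.2500 9.9000]
After op 3 sync(1): ref=9.0000 raw=[9.0000 9.0000 9.9000]
After op 4 tick(9): ref=18.0000 raw=[20.2500 20.2500 19.8000]
After op 5 tick(10): ref=28.0000 raw=[32.7500 32.7500 30.8000]
After op 6 tick(8): ref=36.0000 raw=[42.7500 42.7500 39.6000]
After op 7 tick(5): ref=41.0000 raw=[49.0000 49.0000 45.1000]
After op 8 tick(7): ref=48.0000 raw=[57.7500 57.7500 52.8000]
Wrap final raw readings (mod 100): 57.7500 mod 100 = 57.7500; 57.7500 mod 100 = 57.7500; 52.8000 mod 100 = 52.8000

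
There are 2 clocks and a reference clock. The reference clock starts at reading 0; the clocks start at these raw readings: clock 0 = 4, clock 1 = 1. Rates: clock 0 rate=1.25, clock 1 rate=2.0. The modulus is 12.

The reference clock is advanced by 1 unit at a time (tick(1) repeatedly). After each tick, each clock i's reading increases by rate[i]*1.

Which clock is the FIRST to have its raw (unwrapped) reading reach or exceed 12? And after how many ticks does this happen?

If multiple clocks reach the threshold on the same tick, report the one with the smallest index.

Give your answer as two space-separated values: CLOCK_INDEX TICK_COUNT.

Answer: 1 6

Derivation:
clock 0: start=4, rate=1.25, needs 12-4 = 8; ticks = ceil(8/1.25) = ceil(6.4000) = 7; reading at tick 7 = 4 + 1.25*7 = 12.7500
clock 1: start=1, rate=2.0, needs 12-1 = 11; ticks = ceil(11/2.0) = ceil(5.5000) = 6; reading at tick 6 = 1 + 2.0*6 = 13.0000
Minimum tick count = 6; winners = [1]; smallest index = 1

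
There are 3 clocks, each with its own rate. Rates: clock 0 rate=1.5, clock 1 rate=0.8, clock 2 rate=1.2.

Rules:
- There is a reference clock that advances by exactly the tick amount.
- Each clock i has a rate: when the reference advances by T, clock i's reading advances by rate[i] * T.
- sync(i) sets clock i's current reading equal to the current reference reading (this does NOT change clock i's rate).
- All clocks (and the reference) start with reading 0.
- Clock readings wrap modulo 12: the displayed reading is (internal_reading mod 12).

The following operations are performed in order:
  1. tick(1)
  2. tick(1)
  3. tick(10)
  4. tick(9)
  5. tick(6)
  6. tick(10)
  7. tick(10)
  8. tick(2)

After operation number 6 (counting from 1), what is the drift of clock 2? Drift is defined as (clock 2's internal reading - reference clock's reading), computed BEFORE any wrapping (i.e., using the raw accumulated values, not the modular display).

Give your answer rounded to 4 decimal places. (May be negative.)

Answer: 7.4000

Derivation:
After op 1 tick(1): ref=1.0000 raw=[1.5000 0.8000 1.2000]
After op 2 tick(1): ref=2.0000 raw=[3.0000 1.6000 2.4000]
After op 3 tick(10): ref=12.0000 raw=[18.0000 9.6000 14.4000]
After op 4 tick(9): ref=21.0000 raw=[31.5000 16.8000 25.2000]
After op 5 tick(6): ref=27.0000 raw=[40.5000 21.6000 32.4000]
After op 6 tick(10): ref=37.0000 raw=[55.5000 29.6000 44.4000]
Drift of clock 2 after op 6: 44.4000 - 37.0000 = 7.4000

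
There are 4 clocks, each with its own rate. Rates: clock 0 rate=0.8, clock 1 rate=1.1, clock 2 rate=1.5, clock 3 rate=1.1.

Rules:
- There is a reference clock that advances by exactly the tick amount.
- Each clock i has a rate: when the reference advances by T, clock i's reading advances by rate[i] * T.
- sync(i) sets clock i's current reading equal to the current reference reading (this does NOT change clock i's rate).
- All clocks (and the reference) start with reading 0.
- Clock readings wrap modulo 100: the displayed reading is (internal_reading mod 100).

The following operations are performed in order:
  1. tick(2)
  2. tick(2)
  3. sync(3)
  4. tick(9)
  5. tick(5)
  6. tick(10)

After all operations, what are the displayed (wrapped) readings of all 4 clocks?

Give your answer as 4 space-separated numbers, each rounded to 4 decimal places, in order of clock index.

After op 1 tick(2): ref=2.0000 raw=[1.6000 2.2000 3.0000 2.2000]
After op 2 tick(2): ref=4.0000 raw=[3.2000 4.4000 6.0000 4.4000]
After op 3 sync(3): ref=4.0000 raw=[3.2000 4.4000 6.0000 4.0000]
After op 4 tick(9): ref=13.0000 raw=[10.4000 14.3000 19.5000 13.9000]
After op 5 tick(5): ref=18.0000 raw=[14.4000 19.8000 27.0000 19.4000]
After op 6 tick(10): ref=28.0000 raw=[22.4000 30.8000 42.0000 30.4000]
Wrap final raw readings (mod 100): 22.4000 mod 100 = 22.4000; 30.8000 mod 100 = 30.8000; 42.0000 mod 100 = 42.0000; 30.4000 mod 100 = 30.4000

Answer: 22.4000 30.8000 42.0000 30.4000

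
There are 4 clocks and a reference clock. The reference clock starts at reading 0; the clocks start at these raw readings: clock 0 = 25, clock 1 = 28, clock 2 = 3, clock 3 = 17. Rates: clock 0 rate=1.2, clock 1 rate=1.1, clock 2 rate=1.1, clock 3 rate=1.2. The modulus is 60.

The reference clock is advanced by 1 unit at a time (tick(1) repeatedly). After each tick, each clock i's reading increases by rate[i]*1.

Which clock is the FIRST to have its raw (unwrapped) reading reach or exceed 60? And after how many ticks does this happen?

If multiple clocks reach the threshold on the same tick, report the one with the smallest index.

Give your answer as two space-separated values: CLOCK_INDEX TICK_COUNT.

Answer: 0 30

Derivation:
clock 0: start=25, rate=1.2, needs 60-25 = 35; ticks = ceil(35/1.2) = ceil(29.1667) = 30; reading at tick 30 = 25 + 1.2*30 = 61.0000
clock 1: start=28, rate=1.1, needs 60-28 = 32; ticks = ceil(32/1.1) = ceil(29.0909) = 30; reading at tick 30 = 28 + 1.1*30 = 61.0000
clock 2: start=3, rate=1.1, needs 60-3 = 57; ticks = ceil(57/1.1) = ceil(51.8182) = 52; reading at tick 52 = 3 + 1.1*52 = 60.2000
clock 3: start=17, rate=1.2, needs 60-17 = 43; ticks = ceil(43/1.2) = ceil(35.8333) = 36; reading at tick 36 = 17 + 1.2*36 = 60.2000
Minimum tick count = 30; winners = [0, 1]; smallest index = 0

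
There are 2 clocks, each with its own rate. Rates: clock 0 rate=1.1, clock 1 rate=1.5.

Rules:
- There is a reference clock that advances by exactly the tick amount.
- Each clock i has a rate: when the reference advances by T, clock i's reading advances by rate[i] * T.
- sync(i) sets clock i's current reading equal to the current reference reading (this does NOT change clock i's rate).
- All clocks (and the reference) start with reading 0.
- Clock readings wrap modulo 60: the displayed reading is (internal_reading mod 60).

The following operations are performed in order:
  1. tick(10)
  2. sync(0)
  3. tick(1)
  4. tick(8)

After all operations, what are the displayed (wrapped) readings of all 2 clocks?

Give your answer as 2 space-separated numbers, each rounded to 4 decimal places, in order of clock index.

Answer: 19.9000 28.5000

Derivation:
After op 1 tick(10): ref=10.0000 raw=[11.0000 15.0000]
After op 2 sync(0): ref=10.0000 raw=[10.0000 15.0000]
After op 3 tick(1): ref=11.0000 raw=[11.1000 16.5000]
After op 4 tick(8): ref=19.0000 raw=[19.9000 28.5000]
Wrap final raw readings (mod 60): 19.9000 mod 60 = 19.9000; 28.5000 mod 60 = 28.5000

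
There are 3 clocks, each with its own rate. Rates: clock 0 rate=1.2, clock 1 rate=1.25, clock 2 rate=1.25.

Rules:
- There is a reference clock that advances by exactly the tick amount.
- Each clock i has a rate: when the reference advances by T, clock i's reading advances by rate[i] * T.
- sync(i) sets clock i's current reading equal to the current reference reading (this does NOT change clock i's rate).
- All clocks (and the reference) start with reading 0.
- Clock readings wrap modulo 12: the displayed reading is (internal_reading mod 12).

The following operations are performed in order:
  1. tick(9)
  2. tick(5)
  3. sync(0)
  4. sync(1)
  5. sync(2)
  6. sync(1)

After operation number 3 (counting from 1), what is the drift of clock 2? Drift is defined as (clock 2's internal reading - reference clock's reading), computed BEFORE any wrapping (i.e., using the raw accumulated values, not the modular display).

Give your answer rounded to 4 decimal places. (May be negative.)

After op 1 tick(9): ref=9.0000 raw=[10.8000 11.2500 11.2500]
After op 2 tick(5): ref=14.0000 raw=[16.8000 17.5000 17.5000]
After op 3 sync(0): ref=14.0000 raw=[14.0000 17.5000 17.5000]
Drift of clock 2 after op 3: 17.5000 - 14.0000 = 3.5000

Answer: 3.5000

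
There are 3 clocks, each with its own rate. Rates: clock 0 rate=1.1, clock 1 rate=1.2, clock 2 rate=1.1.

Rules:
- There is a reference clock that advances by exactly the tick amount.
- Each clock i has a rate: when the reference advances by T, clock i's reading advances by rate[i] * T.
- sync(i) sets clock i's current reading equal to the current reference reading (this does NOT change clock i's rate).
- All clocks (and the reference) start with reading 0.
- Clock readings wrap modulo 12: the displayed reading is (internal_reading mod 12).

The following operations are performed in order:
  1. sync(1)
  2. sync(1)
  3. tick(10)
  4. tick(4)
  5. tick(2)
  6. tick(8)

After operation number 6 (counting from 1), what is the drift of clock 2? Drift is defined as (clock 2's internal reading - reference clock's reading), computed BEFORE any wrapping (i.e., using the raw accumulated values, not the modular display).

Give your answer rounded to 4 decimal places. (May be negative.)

After op 1 sync(1): ref=0.0000 raw=[0.0000 0.0000 0.0000]
After op 2 sync(1): ref=0.0000 raw=[0.0000 0.0000 0.0000]
After op 3 tick(10): ref=10.0000 raw=[11.0000 12.0000 11.0000]
After op 4 tick(4): ref=14.0000 raw=[15.4000 16.8000 15.4000]
After op 5 tick(2): ref=16.0000 raw=[17.6000 19.2000 17.6000]
After op 6 tick(8): ref=24.0000 raw=[26.4000 28.8000 26.4000]
Drift of clock 2 after op 6: 26.4000 - 24.0000 = 2.4000

Answer: 2.4000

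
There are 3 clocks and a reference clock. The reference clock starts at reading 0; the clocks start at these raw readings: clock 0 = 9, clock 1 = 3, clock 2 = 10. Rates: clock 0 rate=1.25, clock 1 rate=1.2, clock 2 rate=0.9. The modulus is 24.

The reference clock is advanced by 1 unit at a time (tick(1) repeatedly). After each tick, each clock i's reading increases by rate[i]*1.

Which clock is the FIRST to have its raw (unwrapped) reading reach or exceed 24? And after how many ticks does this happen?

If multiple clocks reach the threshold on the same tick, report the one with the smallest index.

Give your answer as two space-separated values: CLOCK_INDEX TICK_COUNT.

clock 0: start=9, rate=1.25, needs 24-9 = 15; ticks = ceil(15/1.25) = ceil(12.0000) = 12; reading at tick 12 = 9 + 1.25*12 = 24.0000
clock 1: start=3, rate=1.2, needs 24-3 = 21; ticks = ceil(21/1.2) = ceil(17.5000) = 18; reading at tick 18 = 3 + 1.2*18 = 24.6000
clock 2: start=10, rate=0.9, needs 24-10 = 14; ticks = ceil(14/0.9) = ceil(15.5556) = 16; reading at tick 16 = 10 + 0.9*16 = 24.4000
Minimum tick count = 12; winners = [0]; smallest index = 0

Answer: 0 12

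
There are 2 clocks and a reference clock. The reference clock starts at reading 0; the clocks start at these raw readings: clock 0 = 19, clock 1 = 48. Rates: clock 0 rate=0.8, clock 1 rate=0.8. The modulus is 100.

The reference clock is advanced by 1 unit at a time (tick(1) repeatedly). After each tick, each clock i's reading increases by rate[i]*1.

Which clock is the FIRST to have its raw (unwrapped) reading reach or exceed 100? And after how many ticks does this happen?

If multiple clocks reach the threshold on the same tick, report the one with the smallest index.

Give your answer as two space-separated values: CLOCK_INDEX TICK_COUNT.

clock 0: start=19, rate=0.8, needs 100-19 = 81; ticks = ceil(81/0.8) = ceil(101.2500) = 102; reading at tick 102 = 19 + 0.8*102 = 100.6000
clock 1: start=48, rate=0.8, needs 100-48 = 52; ticks = ceil(52/0.8) = ceil(65.0000) = 65; reading at tick 65 = 48 + 0.8*65 = 100.0000
Minimum tick count = 65; winners = [1]; smallest index = 1

Answer: 1 65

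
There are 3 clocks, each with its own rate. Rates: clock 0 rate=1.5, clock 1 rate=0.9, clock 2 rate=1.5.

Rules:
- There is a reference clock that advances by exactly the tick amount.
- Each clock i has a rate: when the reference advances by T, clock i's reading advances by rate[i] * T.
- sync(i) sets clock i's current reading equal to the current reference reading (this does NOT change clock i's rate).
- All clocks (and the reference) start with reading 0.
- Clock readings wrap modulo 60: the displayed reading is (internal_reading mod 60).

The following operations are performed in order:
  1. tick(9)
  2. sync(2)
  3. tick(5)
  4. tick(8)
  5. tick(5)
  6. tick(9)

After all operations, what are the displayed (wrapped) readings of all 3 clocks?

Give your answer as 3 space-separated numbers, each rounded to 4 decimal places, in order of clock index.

Answer: 54.0000 32.4000 49.5000

Derivation:
After op 1 tick(9): ref=9.0000 raw=[13.5000 8.1000 13.5000]
After op 2 sync(2): ref=9.0000 raw=[13.5000 8.1000 9.0000]
After op 3 tick(5): ref=14.0000 raw=[21.0000 12.6000 16.5000]
After op 4 tick(8): ref=22.0000 raw=[33.0000 19.8000 28.5000]
After op 5 tick(5): ref=27.0000 raw=[40.5000 24.3000 36.0000]
After op 6 tick(9): ref=36.0000 raw=[54.0000 32.4000 49.5000]
Wrap final raw readings (mod 60): 54.0000 mod 60 = 54.0000; 32.4000 mod 60 = 32.4000; 49.5000 mod 60 = 49.5000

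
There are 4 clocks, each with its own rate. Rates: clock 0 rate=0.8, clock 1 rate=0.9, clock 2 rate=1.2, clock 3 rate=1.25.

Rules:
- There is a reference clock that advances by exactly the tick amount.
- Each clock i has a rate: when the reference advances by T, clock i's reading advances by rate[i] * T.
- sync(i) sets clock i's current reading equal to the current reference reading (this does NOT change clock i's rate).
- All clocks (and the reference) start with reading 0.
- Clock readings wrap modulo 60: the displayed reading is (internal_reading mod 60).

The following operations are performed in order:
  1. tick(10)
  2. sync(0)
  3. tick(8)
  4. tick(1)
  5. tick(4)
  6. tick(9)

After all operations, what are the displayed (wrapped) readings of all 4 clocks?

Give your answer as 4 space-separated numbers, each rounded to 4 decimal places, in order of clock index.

After op 1 tick(10): ref=10.0000 raw=[8.0000 9.0000 12.0000 12.5000]
After op 2 sync(0): ref=10.0000 raw=[10.0000 9.0000 12.0000 12.5000]
After op 3 tick(8): ref=18.0000 raw=[16.4000 16.2000 21.6000 22.5000]
After op 4 tick(1): ref=19.0000 raw=[17.2000 17.1000 22.8000 23.7500]
After op 5 tick(4): ref=23.0000 raw=[20.4000 20.7000 27.6000 28.7500]
After op 6 tick(9): ref=32.0000 raw=[27.6000 28.8000 38.4000 40.0000]
Wrap final raw readings (mod 60): 27.6000 mod 60 = 27.6000; 28.8000 mod 60 = 28.8000; 38.4000 mod 60 = 38.4000; 40.0000 mod 60 = 40.0000

Answer: 27.6000 28.8000 38.4000 40.0000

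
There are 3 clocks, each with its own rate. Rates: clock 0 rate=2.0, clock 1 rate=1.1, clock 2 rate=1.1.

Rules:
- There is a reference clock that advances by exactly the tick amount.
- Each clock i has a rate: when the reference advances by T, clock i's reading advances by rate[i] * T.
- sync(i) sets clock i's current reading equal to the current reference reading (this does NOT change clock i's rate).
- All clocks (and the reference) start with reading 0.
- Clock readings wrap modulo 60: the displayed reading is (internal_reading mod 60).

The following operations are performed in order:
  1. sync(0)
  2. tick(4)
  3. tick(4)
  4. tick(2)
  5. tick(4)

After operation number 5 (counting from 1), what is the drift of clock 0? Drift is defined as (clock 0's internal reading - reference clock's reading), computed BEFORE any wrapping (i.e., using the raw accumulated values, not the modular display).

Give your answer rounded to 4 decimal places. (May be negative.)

Answer: 14.0000

Derivation:
After op 1 sync(0): ref=0.0000 raw=[0.0000 0.0000 0.0000]
After op 2 tick(4): ref=4.0000 raw=[8.0000 4.4000 4.4000]
After op 3 tick(4): ref=8.0000 raw=[16.0000 8.8000 8.8000]
After op 4 tick(2): ref=10.0000 raw=[20.0000 11.0000 11.0000]
After op 5 tick(4): ref=14.0000 raw=[28.0000 15.4000 15.4000]
Drift of clock 0 after op 5: 28.0000 - 14.0000 = 14.0000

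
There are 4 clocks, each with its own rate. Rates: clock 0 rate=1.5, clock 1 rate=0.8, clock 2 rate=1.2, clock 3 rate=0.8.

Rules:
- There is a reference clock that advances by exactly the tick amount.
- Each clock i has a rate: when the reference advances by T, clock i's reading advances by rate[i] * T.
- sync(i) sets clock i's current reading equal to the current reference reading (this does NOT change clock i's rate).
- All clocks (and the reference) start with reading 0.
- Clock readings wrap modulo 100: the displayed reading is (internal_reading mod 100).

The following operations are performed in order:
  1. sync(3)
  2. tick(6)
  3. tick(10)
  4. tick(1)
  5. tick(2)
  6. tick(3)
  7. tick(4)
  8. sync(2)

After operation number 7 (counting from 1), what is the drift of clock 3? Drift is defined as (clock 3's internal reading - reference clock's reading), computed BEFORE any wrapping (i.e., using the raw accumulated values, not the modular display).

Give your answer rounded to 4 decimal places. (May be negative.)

Answer: -5.2000

Derivation:
After op 1 sync(3): ref=0.0000 raw=[0.0000 0.0000 0.0000 0.0000]
After op 2 tick(6): ref=6.0000 raw=[9.0000 4.8000 7.2000 4.8000]
After op 3 tick(10): ref=16.0000 raw=[24.0000 12.8000 19.2000 12.8000]
After op 4 tick(1): ref=17.0000 raw=[25.5000 13.6000 20.4000 13.6000]
After op 5 tick(2): ref=19.0000 raw=[28.5000 15.2000 22.8000 15.2000]
After op 6 tick(3): ref=22.0000 raw=[33.0000 17.6000 26.4000 17.6000]
After op 7 tick(4): ref=26.0000 raw=[39.0000 20.8000 31.2000 20.8000]
Drift of clock 3 after op 7: 20.8000 - 26.0000 = -5.2000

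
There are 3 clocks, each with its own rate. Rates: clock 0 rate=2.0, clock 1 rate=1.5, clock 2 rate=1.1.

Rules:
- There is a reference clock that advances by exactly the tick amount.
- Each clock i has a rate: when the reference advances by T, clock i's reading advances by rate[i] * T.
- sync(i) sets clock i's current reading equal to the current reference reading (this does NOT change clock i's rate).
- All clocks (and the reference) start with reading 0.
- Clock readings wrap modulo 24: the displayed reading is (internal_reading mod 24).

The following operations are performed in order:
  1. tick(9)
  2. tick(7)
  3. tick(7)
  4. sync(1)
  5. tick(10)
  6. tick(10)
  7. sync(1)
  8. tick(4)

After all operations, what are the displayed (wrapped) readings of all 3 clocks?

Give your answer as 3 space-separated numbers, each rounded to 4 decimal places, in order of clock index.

Answer: 22.0000 1.0000 3.7000

Derivation:
After op 1 tick(9): ref=9.0000 raw=[18.0000 13.5000 9.9000]
After op 2 tick(7): ref=16.0000 raw=[32.0000 24.0000 17.6000]
After op 3 tick(7): ref=23.0000 raw=[46.0000 34.5000 25.3000]
After op 4 sync(1): ref=23.0000 raw=[46.0000 23.0000 25.3000]
After op 5 tick(10): ref=33.0000 raw=[66.0000 38.0000 36.3000]
After op 6 tick(10): ref=43.0000 raw=[86.0000 53.0000 47.3000]
After op 7 sync(1): ref=43.0000 raw=[86.0000 43.0000 47.3000]
After op 8 tick(4): ref=47.0000 raw=[94.0000 49.0000 51.7000]
Wrap final raw readings (mod 24): 94.0000 mod 24 = 22.0000; 49.0000 mod 24 = 1.0000; 51.7000 mod 24 = 3.7000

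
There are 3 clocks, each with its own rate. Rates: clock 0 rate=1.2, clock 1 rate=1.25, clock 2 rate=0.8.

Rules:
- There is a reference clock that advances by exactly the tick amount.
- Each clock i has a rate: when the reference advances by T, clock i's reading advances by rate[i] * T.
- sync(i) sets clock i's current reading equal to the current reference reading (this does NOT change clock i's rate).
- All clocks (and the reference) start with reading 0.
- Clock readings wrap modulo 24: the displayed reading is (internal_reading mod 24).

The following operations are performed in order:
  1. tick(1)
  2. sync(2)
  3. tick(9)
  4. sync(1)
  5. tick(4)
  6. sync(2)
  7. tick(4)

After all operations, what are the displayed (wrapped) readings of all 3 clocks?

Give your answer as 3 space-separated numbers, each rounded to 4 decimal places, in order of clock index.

Answer: 21.6000 20.0000 17.2000

Derivation:
After op 1 tick(1): ref=1.0000 raw=[1.2000 1.2500 0.8000]
After op 2 sync(2): ref=1.0000 raw=[1.2000 1.2500 1.0000]
After op 3 tick(9): ref=10.0000 raw=[12.0000 12.5000 8.2000]
After op 4 sync(1): ref=10.0000 raw=[12.0000 10.0000 8.2000]
After op 5 tick(4): ref=14.0000 raw=[16.8000 15.0000 11.4000]
After op 6 sync(2): ref=14.0000 raw=[16.8000 15.0000 14.0000]
After op 7 tick(4): ref=18.0000 raw=[21.6000 20.0000 17.2000]
Wrap final raw readings (mod 24): 21.6000 mod 24 = 21.6000; 20.0000 mod 24 = 20.0000; 17.2000 mod 24 = 17.2000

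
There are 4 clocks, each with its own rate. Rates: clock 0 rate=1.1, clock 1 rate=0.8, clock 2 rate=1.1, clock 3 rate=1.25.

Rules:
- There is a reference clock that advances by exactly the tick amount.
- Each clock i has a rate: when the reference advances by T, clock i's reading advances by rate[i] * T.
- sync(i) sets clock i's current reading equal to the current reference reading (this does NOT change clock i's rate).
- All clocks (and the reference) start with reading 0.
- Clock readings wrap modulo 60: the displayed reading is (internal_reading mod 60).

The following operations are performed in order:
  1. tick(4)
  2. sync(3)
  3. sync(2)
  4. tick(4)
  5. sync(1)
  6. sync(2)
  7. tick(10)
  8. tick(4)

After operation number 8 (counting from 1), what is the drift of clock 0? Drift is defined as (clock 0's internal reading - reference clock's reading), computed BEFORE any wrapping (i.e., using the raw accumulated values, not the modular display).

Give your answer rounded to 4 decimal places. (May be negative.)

Answer: 2.2000

Derivation:
After op 1 tick(4): ref=4.0000 raw=[4.4000 3.2000 4.4000 5.0000]
After op 2 sync(3): ref=4.0000 raw=[4.4000 3.2000 4.4000 4.0000]
After op 3 sync(2): ref=4.0000 raw=[4.4000 3.2000 4.0000 4.0000]
After op 4 tick(4): ref=8.0000 raw=[8.8000 6.4000 8.4000 9.0000]
After op 5 sync(1): ref=8.0000 raw=[8.8000 8.0000 8.4000 9.0000]
After op 6 sync(2): ref=8.0000 raw=[8.8000 8.0000 8.0000 9.0000]
After op 7 tick(10): ref=18.0000 raw=[19.8000 16.0000 19.0000 21.5000]
After op 8 tick(4): ref=22.0000 raw=[24.2000 19.2000 23.4000 26.5000]
Drift of clock 0 after op 8: 24.2000 - 22.0000 = 2.2000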